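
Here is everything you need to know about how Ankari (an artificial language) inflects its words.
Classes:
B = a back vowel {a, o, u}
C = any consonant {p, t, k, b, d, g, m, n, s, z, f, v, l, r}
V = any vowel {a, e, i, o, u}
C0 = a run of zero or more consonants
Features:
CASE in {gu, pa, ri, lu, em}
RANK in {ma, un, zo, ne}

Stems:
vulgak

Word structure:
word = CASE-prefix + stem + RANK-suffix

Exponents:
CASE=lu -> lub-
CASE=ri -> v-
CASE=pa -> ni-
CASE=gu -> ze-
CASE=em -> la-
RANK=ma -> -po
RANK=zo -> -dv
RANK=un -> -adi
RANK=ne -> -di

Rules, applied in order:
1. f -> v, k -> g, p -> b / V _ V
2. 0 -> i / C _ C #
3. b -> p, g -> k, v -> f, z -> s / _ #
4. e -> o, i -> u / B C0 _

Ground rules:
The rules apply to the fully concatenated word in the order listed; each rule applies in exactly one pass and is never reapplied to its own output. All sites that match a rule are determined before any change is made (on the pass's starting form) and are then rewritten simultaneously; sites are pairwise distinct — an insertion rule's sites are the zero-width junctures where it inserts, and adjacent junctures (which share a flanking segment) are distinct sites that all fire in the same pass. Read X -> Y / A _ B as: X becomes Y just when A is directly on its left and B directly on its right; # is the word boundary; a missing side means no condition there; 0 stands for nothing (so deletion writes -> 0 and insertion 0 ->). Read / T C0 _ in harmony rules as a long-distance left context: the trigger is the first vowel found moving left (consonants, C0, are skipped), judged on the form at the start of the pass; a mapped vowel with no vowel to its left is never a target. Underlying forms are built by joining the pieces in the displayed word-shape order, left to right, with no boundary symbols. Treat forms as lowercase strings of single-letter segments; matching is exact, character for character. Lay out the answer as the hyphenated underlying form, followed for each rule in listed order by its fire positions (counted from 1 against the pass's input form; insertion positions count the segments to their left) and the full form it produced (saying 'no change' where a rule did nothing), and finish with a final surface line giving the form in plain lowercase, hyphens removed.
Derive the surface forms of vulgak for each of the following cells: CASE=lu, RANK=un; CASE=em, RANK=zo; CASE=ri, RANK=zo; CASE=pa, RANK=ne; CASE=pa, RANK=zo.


cell CASE=lu, RANK=un:
underlying: lub-vulgak-adi
1. f -> v, k -> g, p -> b / V _ V: fires at position(s) 9: lubvulgagadi
2. 0 -> i / C _ C #: no change
3. b -> p, g -> k, v -> f, z -> s / _ #: no change
4. e -> o, i -> u / B C0 _: fires at position(s) 12: lubvulgagadu
surface: lubvulgagadu

cell CASE=em, RANK=zo:
underlying: la-vulgak-dv
1. f -> v, k -> g, p -> b / V _ V: no change
2. 0 -> i / C _ C #: inserts after position(s) 9: lavulgakdiv
3. b -> p, g -> k, v -> f, z -> s / _ #: fires at position(s) 11: lavulgakdif
4. e -> o, i -> u / B C0 _: fires at position(s) 10: lavulgakduf
surface: lavulgakduf

cell CASE=ri, RANK=zo:
underlying: v-vulgak-dv
1. f -> v, k -> g, p -> b / V _ V: no change
2. 0 -> i / C _ C #: inserts after position(s) 8: vvulgakdiv
3. b -> p, g -> k, v -> f, z -> s / _ #: fires at position(s) 10: vvulgakdif
4. e -> o, i -> u / B C0 _: fires at position(s) 9: vvulgakduf
surface: vvulgakduf

cell CASE=pa, RANK=ne:
underlying: ni-vulgak-di
1. f -> v, k -> g, p -> b / V _ V: no change
2. 0 -> i / C _ C #: no change
3. b -> p, g -> k, v -> f, z -> s / _ #: no change
4. e -> o, i -> u / B C0 _: fires at position(s) 10: nivulgakdu
surface: nivulgakdu

cell CASE=pa, RANK=zo:
underlying: ni-vulgak-dv
1. f -> v, k -> g, p -> b / V _ V: no change
2. 0 -> i / C _ C #: inserts after position(s) 9: nivulgakdiv
3. b -> p, g -> k, v -> f, z -> s / _ #: fires at position(s) 11: nivulgakdif
4. e -> o, i -> u / B C0 _: fires at position(s) 10: nivulgakduf
surface: nivulgakduf


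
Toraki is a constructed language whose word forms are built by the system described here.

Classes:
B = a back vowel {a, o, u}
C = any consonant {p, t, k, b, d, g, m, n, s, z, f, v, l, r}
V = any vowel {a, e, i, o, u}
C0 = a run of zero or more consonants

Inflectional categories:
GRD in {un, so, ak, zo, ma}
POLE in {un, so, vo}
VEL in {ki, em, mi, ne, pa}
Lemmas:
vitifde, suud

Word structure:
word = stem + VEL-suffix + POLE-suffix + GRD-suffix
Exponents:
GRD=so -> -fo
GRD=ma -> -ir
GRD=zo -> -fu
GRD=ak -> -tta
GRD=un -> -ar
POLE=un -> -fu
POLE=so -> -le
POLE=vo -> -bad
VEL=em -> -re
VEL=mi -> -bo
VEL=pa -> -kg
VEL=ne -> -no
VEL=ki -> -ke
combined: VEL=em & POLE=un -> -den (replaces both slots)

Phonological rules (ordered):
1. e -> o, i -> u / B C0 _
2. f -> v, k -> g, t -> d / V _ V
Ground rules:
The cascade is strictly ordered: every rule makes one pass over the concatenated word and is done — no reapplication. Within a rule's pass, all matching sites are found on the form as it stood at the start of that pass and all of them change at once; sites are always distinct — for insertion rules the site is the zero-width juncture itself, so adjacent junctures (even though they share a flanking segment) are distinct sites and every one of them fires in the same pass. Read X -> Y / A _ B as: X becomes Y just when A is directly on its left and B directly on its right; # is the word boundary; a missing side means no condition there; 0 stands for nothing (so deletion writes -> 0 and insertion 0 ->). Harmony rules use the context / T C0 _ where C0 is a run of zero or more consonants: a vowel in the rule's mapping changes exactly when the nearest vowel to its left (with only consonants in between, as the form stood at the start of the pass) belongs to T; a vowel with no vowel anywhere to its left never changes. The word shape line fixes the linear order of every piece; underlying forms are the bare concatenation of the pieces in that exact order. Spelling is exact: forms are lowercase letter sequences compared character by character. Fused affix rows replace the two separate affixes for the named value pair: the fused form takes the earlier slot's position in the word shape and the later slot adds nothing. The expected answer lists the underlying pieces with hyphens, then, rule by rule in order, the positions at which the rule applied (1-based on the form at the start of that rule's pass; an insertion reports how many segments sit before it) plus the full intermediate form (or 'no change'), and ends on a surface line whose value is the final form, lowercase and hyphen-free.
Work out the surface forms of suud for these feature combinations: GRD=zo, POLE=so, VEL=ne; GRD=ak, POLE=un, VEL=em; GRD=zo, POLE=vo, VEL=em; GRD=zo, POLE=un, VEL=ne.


cell GRD=zo, POLE=so, VEL=ne:
underlying: suud-no-le-fu
1. e -> o, i -> u / B C0 _: fires at position(s) 8: suudnolofu
2. f -> v, k -> g, t -> d / V _ V: fires at position(s) 9: suudnolovu
surface: suudnolovu

cell GRD=ak, POLE=un, VEL=em:
underlying: suud-den-tta
1. e -> o, i -> u / B C0 _: fires at position(s) 6: suuddontta
2. f -> v, k -> g, t -> d / V _ V: no change
surface: suuddontta

cell GRD=zo, POLE=vo, VEL=em:
underlying: suud-re-bad-fu
1. e -> o, i -> u / B C0 _: fires at position(s) 6: suudrobadfu
2. f -> v, k -> g, t -> d / V _ V: no change
surface: suudrobadfu

cell GRD=zo, POLE=un, VEL=ne:
underlying: suud-no-fu-fu
1. e -> o, i -> u / B C0 _: no change
2. f -> v, k -> g, t -> d / V _ V: fires at position(s) 7, 9: suudnovuvu
surface: suudnovuvu


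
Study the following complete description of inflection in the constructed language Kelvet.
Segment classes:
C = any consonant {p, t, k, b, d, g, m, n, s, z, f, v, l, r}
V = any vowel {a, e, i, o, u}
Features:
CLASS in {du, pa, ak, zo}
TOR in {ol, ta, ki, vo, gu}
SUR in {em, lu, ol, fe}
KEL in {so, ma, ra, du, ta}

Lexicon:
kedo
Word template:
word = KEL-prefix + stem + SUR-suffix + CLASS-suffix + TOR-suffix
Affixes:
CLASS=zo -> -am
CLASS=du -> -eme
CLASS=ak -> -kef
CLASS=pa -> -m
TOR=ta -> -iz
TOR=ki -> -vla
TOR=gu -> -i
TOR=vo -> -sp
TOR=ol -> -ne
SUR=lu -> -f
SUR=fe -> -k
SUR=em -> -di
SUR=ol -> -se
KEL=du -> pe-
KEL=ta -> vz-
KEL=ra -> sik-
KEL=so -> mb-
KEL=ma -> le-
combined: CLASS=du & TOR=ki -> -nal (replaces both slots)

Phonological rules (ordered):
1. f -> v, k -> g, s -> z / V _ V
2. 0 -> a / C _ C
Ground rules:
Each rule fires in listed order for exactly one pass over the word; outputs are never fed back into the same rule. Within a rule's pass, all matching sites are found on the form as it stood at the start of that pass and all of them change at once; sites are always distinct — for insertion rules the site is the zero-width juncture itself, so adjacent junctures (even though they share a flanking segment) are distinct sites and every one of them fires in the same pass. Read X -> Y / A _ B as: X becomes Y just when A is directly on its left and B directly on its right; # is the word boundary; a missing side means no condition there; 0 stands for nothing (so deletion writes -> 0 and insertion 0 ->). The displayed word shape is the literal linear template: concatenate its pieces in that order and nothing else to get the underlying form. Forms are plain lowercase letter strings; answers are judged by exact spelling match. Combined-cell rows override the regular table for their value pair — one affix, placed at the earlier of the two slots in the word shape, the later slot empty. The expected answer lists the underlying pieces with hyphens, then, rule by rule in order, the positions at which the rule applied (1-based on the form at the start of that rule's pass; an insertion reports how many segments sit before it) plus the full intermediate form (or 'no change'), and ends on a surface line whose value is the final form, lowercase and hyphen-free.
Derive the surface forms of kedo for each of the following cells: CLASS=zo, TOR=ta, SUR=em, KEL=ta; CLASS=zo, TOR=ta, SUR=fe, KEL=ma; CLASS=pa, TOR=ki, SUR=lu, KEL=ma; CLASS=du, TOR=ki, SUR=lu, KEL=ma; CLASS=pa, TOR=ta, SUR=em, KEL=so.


cell CLASS=zo, TOR=ta, SUR=em, KEL=ta:
underlying: vz-kedo-di-am-iz
1. f -> v, k -> g, s -> z / V _ V: no change
2. 0 -> a / C _ C: inserts after position(s) 1, 2: vazakedodiamiz
surface: vazakedodiamiz

cell CLASS=zo, TOR=ta, SUR=fe, KEL=ma:
underlying: le-kedo-k-am-iz
1. f -> v, k -> g, s -> z / V _ V: fires at position(s) 3, 7: legedogamiz
2. 0 -> a / C _ C: no change
surface: legedogamiz

cell CLASS=pa, TOR=ki, SUR=lu, KEL=ma:
underlying: le-kedo-f-m-vla
1. f -> v, k -> g, s -> z / V _ V: fires at position(s) 3: legedofmvla
2. 0 -> a / C _ C: inserts after position(s) 7, 8, 9: legedofamavala
surface: legedofamavala

cell CLASS=du, TOR=ki, SUR=lu, KEL=ma:
underlying: le-kedo-f-nal
1. f -> v, k -> g, s -> z / V _ V: fires at position(s) 3: legedofnal
2. 0 -> a / C _ C: inserts after position(s) 7: legedofanal
surface: legedofanal

cell CLASS=pa, TOR=ta, SUR=em, KEL=so:
underlying: mb-kedo-di-m-iz
1. f -> v, k -> g, s -> z / V _ V: no change
2. 0 -> a / C _ C: inserts after position(s) 1, 2: mabakedodimiz
surface: mabakedodimiz


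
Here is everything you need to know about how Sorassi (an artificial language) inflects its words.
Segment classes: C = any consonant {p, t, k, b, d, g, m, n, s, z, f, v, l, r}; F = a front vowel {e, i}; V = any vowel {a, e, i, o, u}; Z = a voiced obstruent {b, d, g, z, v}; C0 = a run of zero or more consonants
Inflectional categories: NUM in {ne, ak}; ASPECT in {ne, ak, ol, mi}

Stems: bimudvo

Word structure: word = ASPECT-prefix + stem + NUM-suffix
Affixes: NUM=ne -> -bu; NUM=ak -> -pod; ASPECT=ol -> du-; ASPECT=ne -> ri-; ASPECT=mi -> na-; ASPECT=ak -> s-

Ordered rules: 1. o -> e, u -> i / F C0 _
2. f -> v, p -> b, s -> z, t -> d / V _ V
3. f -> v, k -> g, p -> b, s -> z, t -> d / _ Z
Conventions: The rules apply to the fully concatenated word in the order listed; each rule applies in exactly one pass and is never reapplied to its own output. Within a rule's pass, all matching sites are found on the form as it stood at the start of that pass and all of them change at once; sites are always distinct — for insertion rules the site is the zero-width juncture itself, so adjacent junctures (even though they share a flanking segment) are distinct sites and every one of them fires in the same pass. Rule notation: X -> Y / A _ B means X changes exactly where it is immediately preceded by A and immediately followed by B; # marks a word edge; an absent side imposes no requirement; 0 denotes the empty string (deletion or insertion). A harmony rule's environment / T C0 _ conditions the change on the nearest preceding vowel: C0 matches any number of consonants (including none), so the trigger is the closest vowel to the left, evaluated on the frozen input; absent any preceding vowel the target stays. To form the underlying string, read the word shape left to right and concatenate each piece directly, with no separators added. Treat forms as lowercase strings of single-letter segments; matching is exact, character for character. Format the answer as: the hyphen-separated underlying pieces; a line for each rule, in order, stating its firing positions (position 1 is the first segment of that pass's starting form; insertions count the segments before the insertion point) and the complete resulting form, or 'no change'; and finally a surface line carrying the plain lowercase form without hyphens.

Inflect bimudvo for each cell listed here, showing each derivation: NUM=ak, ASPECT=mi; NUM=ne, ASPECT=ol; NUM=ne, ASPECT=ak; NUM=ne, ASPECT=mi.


cell NUM=ak, ASPECT=mi:
underlying: na-bimudvo-pod
1. o -> e, u -> i / F C0 _: fires at position(s) 6: nabimidvopod
2. f -> v, p -> b, s -> z, t -> d / V _ V: fires at position(s) 10: nabimidvobod
3. f -> v, k -> g, p -> b, s -> z, t -> d / _ Z: no change
surface: nabimidvobod

cell NUM=ne, ASPECT=ol:
underlying: du-bimudvo-bu
1. o -> e, u -> i / F C0 _: fires at position(s) 6: dubimidvobu
2. f -> v, p -> b, s -> z, t -> d / V _ V: no change
3. f -> v, k -> g, p -> b, s -> z, t -> d / _ Z: no change
surface: dubimidvobu

cell NUM=ne, ASPECT=ak:
underlying: s-bimudvo-bu
1. o -> e, u -> i / F C0 _: fires at position(s) 5: sbimidvobu
2. f -> v, p -> b, s -> z, t -> d / V _ V: no change
3. f -> v, k -> g, p -> b, s -> z, t -> d / _ Z: fires at position(s) 1: zbimidvobu
surface: zbimidvobu

cell NUM=ne, ASPECT=mi:
underlying: na-bimudvo-bu
1. o -> e, u -> i / F C0 _: fires at position(s) 6: nabimidvobu
2. f -> v, p -> b, s -> z, t -> d / V _ V: no change
3. f -> v, k -> g, p -> b, s -> z, t -> d / _ Z: no change
surface: nabimidvobu


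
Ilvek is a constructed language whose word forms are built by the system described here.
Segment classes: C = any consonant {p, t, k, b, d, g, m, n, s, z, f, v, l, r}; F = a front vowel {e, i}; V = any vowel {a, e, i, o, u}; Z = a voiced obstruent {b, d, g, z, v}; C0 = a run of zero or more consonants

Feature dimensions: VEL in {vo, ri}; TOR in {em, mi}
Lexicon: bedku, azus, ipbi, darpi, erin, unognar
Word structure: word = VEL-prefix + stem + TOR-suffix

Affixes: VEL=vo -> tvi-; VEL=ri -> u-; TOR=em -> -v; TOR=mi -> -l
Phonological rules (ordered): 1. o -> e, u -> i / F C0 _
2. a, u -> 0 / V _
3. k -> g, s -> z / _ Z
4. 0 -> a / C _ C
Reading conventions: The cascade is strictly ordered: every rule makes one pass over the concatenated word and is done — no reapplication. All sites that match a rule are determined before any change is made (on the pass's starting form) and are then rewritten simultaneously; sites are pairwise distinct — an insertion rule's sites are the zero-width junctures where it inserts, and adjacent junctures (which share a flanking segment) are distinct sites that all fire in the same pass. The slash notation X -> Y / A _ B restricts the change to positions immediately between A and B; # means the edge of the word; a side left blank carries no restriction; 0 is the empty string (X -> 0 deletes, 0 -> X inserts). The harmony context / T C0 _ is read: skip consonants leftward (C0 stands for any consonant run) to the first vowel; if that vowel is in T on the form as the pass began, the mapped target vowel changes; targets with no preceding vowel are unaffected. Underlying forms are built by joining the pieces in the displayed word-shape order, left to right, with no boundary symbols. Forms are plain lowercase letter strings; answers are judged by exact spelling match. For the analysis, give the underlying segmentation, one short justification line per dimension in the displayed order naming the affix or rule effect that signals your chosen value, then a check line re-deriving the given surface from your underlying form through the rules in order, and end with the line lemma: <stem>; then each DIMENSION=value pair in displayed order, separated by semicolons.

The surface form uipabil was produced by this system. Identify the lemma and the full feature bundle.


underlying: u-ipbi-l
VEL=ri - signalled by the affix u-
TOR=mi - signalled by the affix -l
check: uipbil -> uipbil -> uipbil -> uipbil -> uipabil
lemma: ipbi; VEL=ri; TOR=mi


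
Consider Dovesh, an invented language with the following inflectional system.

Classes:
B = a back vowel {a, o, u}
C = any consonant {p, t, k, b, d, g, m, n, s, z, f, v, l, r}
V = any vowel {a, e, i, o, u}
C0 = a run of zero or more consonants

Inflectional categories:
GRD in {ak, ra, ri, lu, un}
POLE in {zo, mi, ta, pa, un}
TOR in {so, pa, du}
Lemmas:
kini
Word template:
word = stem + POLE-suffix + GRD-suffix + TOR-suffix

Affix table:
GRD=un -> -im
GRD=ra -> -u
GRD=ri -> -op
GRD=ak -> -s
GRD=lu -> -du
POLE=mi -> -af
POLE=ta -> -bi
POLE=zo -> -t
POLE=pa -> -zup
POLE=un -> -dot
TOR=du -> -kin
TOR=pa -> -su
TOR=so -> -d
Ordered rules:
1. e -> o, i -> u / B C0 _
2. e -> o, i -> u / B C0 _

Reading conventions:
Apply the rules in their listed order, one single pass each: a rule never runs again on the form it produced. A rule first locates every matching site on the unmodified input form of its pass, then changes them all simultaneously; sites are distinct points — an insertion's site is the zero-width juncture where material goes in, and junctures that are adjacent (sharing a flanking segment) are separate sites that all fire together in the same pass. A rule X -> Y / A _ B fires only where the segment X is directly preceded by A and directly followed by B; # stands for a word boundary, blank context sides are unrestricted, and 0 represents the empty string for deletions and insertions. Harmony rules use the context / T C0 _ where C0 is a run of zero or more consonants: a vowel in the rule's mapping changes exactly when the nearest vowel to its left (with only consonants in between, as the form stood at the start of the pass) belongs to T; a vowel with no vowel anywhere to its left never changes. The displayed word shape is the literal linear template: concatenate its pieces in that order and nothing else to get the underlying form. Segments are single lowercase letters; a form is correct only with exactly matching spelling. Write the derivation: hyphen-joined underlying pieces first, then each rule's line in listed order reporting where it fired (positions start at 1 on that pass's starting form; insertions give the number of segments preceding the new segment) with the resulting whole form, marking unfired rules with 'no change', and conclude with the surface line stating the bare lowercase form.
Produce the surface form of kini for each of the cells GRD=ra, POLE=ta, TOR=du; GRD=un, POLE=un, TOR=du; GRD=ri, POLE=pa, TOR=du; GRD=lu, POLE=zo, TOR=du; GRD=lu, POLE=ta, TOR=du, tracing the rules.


cell GRD=ra, POLE=ta, TOR=du:
underlying: kini-bi-u-kin
1. e -> o, i -> u / B C0 _: fires at position(s) 9: kinibiukun
2. e -> o, i -> u / B C0 _: no change
surface: kinibiukun

cell GRD=un, POLE=un, TOR=du:
underlying: kini-dot-im-kin
1. e -> o, i -> u / B C0 _: fires at position(s) 8: kinidotumkin
2. e -> o, i -> u / B C0 _: fires at position(s) 11: kinidotumkun
surface: kinidotumkun

cell GRD=ri, POLE=pa, TOR=du:
underlying: kini-zup-op-kin
1. e -> o, i -> u / B C0 _: fires at position(s) 11: kinizupopkun
2. e -> o, i -> u / B C0 _: no change
surface: kinizupopkun

cell GRD=lu, POLE=zo, TOR=du:
underlying: kini-t-du-kin
1. e -> o, i -> u / B C0 _: fires at position(s) 9: kinitdukun
2. e -> o, i -> u / B C0 _: no change
surface: kinitdukun

cell GRD=lu, POLE=ta, TOR=du:
underlying: kini-bi-du-kin
1. e -> o, i -> u / B C0 _: fires at position(s) 10: kinibidukun
2. e -> o, i -> u / B C0 _: no change
surface: kinibidukun


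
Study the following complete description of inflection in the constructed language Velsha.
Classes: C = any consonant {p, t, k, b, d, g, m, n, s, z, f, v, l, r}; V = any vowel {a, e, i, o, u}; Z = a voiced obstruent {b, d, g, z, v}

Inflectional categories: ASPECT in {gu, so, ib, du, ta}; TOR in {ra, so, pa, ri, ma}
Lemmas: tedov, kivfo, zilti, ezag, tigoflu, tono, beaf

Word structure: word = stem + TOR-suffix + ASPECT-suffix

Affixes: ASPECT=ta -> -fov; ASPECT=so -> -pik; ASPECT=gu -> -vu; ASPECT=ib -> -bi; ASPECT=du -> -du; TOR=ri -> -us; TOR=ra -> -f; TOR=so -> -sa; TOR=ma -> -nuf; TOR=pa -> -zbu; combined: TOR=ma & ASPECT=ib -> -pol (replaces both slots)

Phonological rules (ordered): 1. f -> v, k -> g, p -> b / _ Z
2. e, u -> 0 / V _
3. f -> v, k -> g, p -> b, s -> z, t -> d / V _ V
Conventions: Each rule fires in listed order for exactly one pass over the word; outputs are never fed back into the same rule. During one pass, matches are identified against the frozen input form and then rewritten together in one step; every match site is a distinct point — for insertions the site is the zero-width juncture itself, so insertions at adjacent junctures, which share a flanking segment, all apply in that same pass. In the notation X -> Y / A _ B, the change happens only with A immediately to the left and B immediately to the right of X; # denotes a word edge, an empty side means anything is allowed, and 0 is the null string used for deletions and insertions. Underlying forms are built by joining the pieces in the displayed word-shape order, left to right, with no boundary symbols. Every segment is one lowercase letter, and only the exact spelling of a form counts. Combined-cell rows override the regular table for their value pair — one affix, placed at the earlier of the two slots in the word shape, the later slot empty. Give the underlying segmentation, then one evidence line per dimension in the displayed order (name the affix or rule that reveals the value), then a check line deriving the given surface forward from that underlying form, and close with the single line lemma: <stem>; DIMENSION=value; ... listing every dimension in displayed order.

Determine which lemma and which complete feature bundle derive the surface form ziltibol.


underlying: zilti-pol
ASPECT=ib - signalled by the combined affix row
TOR=ma - signalled by the combined affix row
check: ziltipol -> ziltipol -> ziltipol -> ziltibol
lemma: zilti; ASPECT=ib; TOR=ma


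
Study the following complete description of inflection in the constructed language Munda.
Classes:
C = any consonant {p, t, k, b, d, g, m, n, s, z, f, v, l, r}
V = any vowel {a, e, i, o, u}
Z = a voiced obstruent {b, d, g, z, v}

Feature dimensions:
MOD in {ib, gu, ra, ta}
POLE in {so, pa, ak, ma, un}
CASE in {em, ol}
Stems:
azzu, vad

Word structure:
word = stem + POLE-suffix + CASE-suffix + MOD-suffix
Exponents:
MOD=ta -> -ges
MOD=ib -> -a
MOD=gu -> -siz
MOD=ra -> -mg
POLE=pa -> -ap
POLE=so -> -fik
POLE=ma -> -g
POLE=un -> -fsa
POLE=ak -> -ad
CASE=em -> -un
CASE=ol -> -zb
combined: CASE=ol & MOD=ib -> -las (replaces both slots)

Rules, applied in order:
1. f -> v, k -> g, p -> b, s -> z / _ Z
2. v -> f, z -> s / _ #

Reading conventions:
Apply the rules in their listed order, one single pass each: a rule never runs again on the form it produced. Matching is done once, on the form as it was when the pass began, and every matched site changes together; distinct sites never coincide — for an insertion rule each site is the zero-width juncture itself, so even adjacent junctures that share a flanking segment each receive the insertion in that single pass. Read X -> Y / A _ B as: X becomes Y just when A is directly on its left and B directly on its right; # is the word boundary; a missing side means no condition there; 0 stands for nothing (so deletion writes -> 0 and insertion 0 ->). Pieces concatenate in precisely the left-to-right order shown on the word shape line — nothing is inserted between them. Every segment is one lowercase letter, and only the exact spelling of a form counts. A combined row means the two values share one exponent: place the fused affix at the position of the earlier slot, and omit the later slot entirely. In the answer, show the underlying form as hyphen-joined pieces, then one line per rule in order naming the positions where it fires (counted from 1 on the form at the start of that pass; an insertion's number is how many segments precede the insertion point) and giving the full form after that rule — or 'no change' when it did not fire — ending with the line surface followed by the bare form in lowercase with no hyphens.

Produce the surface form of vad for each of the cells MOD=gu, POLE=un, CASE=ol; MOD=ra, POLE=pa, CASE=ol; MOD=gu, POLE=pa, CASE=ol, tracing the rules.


cell MOD=gu, POLE=un, CASE=ol:
underlying: vad-fsa-zb-siz
1. f -> v, k -> g, p -> b, s -> z / _ Z: no change
2. v -> f, z -> s / _ #: fires at position(s) 11: vadfsazbsis
surface: vadfsazbsis

cell MOD=ra, POLE=pa, CASE=ol:
underlying: vad-ap-zb-mg
1. f -> v, k -> g, p -> b, s -> z / _ Z: fires at position(s) 5: vadabzbmg
2. v -> f, z -> s / _ #: no change
surface: vadabzbmg

cell MOD=gu, POLE=pa, CASE=ol:
underlying: vad-ap-zb-siz
1. f -> v, k -> g, p -> b, s -> z / _ Z: fires at position(s) 5: vadabzbsiz
2. v -> f, z -> s / _ #: fires at position(s) 10: vadabzbsis
surface: vadabzbsis


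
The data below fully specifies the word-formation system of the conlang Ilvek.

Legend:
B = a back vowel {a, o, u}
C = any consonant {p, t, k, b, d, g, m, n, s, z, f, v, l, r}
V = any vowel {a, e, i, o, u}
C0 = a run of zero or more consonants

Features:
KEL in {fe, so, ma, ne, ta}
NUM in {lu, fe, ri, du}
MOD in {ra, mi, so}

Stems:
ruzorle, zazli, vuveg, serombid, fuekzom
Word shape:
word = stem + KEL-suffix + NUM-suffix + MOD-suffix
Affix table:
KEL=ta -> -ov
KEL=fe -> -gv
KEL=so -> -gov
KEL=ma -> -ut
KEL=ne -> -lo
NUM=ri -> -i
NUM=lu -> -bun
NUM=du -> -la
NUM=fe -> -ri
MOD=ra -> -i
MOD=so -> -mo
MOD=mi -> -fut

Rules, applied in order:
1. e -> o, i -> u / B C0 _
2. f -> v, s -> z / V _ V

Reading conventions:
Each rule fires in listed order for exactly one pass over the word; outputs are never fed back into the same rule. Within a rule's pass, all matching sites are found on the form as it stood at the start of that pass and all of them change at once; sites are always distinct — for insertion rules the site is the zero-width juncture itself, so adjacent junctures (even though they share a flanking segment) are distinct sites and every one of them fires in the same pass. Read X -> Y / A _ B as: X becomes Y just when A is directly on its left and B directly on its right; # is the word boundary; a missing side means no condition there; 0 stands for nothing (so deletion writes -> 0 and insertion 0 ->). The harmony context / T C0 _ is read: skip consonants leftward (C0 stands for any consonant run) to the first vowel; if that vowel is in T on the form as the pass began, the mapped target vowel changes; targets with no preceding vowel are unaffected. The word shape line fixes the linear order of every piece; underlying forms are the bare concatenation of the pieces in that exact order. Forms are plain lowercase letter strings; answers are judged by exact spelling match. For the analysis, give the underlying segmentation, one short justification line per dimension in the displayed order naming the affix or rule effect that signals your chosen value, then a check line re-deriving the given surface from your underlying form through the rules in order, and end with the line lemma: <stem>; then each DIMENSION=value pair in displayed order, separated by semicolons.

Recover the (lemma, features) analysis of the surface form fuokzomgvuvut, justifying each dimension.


underlying: fuekzom-gv-i-fut
KEL=fe - signalled by the affix -gv
NUM=ri - signalled by the affix -i
MOD=mi - signalled by the affix -fut
check: fuekzomgvifut -> fuokzomgvufut -> fuokzomgvuvut
lemma: fuekzom; KEL=fe; NUM=ri; MOD=mi


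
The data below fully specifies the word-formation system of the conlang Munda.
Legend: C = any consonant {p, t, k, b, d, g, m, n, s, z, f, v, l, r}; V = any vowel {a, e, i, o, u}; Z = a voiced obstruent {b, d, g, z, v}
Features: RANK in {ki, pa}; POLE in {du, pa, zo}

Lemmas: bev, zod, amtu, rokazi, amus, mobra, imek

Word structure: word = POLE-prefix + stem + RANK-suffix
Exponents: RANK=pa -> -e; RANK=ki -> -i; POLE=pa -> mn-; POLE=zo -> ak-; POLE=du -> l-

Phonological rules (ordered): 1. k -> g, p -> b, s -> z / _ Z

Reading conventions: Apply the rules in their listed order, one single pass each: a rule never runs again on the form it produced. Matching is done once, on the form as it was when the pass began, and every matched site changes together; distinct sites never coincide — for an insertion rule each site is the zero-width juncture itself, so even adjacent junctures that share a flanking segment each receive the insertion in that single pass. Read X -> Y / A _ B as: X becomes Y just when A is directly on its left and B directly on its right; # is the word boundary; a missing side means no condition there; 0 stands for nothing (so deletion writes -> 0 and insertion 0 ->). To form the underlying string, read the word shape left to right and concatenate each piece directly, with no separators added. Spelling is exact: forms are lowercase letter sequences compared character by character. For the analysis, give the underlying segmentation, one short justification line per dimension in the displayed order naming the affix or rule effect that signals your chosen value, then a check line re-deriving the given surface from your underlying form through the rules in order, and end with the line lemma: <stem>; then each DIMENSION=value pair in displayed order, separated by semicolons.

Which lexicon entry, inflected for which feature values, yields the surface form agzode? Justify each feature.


underlying: ak-zod-e
RANK=pa - signalled by the affix -e
POLE=zo - signalled by the affix ak-
check: akzode -> agzode
lemma: zod; RANK=pa; POLE=zo


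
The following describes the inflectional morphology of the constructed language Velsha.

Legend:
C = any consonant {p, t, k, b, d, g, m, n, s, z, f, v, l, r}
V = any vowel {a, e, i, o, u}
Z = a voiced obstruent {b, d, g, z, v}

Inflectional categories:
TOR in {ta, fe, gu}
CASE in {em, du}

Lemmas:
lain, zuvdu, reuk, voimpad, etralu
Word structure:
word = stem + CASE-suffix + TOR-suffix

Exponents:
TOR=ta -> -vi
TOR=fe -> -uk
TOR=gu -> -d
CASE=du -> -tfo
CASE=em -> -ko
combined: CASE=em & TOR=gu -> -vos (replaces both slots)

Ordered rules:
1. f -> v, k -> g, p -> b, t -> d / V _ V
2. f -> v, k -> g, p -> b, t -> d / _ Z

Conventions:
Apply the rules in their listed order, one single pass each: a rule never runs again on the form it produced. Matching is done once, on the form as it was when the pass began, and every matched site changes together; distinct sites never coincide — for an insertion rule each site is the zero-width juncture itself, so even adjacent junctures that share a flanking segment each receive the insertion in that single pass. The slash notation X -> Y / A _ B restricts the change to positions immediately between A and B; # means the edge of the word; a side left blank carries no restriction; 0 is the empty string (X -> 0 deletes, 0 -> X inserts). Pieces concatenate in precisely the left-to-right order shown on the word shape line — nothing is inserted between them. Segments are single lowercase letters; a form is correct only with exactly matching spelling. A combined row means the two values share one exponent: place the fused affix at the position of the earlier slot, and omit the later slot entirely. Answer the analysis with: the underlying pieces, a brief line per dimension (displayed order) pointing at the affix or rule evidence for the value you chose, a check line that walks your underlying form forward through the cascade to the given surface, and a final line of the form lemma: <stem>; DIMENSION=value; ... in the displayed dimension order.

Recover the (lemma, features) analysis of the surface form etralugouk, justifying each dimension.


underlying: etralu-ko-uk
TOR=fe - signalled by the affix -uk
CASE=em - signalled by the affix -ko
check: etralukouk -> etralugouk -> etralugouk
lemma: etralu; TOR=fe; CASE=em


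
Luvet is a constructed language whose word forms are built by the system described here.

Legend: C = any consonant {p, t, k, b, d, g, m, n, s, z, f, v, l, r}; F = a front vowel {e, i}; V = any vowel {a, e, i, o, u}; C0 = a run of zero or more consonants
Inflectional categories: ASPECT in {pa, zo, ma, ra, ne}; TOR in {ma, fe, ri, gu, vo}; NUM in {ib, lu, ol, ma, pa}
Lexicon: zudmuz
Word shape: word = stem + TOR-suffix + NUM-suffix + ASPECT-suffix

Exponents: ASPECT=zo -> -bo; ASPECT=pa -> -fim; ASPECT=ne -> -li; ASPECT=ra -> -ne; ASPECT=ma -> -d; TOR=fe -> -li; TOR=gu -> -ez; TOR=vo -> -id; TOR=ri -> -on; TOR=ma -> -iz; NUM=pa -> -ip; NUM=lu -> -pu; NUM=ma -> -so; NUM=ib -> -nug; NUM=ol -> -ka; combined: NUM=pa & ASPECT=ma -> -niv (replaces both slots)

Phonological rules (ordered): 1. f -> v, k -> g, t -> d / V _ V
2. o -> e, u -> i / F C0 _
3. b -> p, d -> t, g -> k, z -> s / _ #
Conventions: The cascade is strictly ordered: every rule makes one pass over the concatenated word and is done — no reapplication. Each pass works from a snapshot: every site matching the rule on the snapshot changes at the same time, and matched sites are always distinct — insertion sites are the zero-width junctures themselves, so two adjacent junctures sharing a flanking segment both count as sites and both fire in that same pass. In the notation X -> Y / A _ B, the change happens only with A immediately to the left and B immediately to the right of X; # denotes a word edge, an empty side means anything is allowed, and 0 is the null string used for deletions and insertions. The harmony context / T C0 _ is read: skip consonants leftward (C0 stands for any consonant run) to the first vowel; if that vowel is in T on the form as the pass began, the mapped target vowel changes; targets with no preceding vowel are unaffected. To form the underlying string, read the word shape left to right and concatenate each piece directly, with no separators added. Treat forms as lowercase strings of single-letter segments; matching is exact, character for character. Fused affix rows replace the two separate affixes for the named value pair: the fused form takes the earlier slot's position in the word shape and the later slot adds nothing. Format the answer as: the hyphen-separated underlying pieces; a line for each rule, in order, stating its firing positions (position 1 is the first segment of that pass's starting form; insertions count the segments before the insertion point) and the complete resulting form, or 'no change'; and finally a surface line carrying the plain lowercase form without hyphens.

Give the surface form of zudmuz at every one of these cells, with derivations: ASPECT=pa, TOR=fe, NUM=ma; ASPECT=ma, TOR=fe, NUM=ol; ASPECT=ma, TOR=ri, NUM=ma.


cell ASPECT=pa, TOR=fe, NUM=ma:
underlying: zudmuz-li-so-fim
1. f -> v, k -> g, t -> d / V _ V: fires at position(s) 11: zudmuzlisovim
2. o -> e, u -> i / F C0 _: fires at position(s) 10: zudmuzlisevim
3. b -> p, d -> t, g -> k, z -> s / _ #: no change
surface: zudmuzlisevim

cell ASPECT=ma, TOR=fe, NUM=ol:
underlying: zudmuz-li-ka-d
1. f -> v, k -> g, t -> d / V _ V: fires at position(s) 9: zudmuzligad
2. o -> e, u -> i / F C0 _: no change
3. b -> p, d -> t, g -> k, z -> s / _ #: fires at position(s) 11: zudmuzligat
surface: zudmuzligat

cell ASPECT=ma, TOR=ri, NUM=ma:
underlying: zudmuz-on-so-d
1. f -> v, k -> g, t -> d / V _ V: no change
2. o -> e, u -> i / F C0 _: no change
3. b -> p, d -> t, g -> k, z -> s / _ #: fires at position(s) 11: zudmuzonsot
surface: zudmuzonsot


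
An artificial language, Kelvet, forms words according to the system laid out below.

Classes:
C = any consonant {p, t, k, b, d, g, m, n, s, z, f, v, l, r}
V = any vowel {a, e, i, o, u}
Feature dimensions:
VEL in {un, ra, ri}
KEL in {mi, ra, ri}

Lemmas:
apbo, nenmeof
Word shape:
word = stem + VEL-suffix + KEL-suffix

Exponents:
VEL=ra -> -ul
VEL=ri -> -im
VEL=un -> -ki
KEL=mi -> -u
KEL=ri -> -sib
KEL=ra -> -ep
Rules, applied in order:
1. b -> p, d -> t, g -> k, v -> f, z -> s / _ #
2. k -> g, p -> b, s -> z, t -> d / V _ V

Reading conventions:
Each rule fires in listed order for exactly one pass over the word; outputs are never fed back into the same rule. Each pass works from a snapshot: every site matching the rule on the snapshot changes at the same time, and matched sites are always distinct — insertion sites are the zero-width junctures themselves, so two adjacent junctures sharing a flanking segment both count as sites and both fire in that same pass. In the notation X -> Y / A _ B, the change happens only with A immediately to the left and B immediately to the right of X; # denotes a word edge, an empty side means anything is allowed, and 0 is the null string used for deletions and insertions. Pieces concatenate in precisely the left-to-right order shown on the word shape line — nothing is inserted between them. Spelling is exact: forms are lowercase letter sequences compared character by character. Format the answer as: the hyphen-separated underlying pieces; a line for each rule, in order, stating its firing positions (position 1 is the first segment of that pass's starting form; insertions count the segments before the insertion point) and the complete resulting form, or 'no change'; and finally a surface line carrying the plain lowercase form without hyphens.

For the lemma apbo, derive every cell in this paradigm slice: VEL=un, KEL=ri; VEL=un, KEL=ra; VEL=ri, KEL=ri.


cell VEL=un, KEL=ri:
underlying: apbo-ki-sib
1. b -> p, d -> t, g -> k, v -> f, z -> s / _ #: fires at position(s) 9: apbokisip
2. k -> g, p -> b, s -> z, t -> d / V _ V: fires at position(s) 5, 7: apbogizip
surface: apbogizip

cell VEL=un, KEL=ra:
underlying: apbo-ki-ep
1. b -> p, d -> t, g -> k, v -> f, z -> s / _ #: no change
2. k -> g, p -> b, s -> z, t -> d / V _ V: fires at position(s) 5: apbogiep
surface: apbogiep

cell VEL=ri, KEL=ri:
underlying: apbo-im-sib
1. b -> p, d -> t, g -> k, v -> f, z -> s / _ #: fires at position(s) 9: apboimsip
2. k -> g, p -> b, s -> z, t -> d / V _ V: no change
surface: apboimsip


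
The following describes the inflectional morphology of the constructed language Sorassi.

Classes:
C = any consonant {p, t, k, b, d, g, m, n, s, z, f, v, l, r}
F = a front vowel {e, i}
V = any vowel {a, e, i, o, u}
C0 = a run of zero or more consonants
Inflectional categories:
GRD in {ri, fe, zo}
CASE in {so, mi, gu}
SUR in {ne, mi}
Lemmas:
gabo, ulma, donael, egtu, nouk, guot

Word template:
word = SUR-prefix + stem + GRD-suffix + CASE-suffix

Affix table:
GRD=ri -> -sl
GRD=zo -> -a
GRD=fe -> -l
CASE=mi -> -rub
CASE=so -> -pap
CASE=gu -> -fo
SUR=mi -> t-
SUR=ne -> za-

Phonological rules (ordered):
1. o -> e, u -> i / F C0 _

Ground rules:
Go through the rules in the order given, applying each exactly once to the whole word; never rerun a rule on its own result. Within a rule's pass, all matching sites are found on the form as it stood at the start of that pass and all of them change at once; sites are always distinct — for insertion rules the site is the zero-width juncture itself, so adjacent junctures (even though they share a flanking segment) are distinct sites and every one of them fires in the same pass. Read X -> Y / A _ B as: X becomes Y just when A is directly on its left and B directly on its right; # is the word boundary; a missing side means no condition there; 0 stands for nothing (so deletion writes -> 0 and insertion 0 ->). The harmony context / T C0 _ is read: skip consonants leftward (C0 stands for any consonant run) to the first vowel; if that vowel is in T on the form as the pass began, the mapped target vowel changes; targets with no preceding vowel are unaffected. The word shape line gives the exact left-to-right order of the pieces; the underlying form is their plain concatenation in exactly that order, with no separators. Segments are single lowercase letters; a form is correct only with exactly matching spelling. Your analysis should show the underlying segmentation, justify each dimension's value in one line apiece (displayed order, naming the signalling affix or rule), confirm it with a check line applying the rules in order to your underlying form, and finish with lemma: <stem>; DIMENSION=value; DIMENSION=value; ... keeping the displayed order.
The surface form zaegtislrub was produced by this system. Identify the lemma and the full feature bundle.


underlying: za-egtu-sl-rub
GRD=ri - signalled by the affix -sl
CASE=mi - signalled by the affix -rub
SUR=ne - signalled by the affix za-
check: zaegtuslrub -> zaegtislrub
lemma: egtu; GRD=ri; CASE=mi; SUR=ne
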